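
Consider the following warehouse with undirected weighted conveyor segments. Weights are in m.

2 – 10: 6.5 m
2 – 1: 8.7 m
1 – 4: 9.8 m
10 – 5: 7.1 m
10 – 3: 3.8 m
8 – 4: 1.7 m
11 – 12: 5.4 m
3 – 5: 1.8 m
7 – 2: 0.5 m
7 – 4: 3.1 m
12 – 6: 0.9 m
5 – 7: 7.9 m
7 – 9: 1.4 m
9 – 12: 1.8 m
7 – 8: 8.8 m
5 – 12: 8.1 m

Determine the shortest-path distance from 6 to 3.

Running Dijkstra from 6:
6: 0
12: 0.9  (via 6)
9: 2.7  (via 12)
7: 4.1  (via 9)
2: 4.6  (via 7)
11: 6.3  (via 12)
4: 7.2  (via 7)
8: 8.9  (via 4)
5: 9  (via 12)
3: 10.8  (via 5)
Shortest route: 6–12–5–3 = 10.8 m.

10.8 m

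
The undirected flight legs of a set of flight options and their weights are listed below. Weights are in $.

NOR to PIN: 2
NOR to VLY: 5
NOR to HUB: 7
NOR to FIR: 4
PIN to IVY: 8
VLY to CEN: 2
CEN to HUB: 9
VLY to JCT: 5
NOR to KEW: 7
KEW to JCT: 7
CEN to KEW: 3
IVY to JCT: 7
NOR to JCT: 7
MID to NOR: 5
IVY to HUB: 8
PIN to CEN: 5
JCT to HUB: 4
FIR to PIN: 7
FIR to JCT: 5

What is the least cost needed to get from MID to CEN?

Running Dijkstra from MID:
MID: 0
NOR: 5  (via MID)
PIN: 7  (via NOR)
FIR: 9  (via NOR)
VLY: 10  (via NOR)
CEN: 12  (via PIN)
Shortest route: MID → NOR → PIN → CEN = $12.

$12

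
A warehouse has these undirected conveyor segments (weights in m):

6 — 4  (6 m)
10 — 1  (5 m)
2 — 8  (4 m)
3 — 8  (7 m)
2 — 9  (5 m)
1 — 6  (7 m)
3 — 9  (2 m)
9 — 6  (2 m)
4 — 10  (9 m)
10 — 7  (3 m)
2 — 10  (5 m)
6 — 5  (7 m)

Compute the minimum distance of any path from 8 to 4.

17 m

Candidate routes:
8 → 2 → 10 → 4: 4+5+9 = 18
8 → 2 → 10 → 1 → 6 → 4: 4+5+5+7+6 = 27
8 → 2 → 9 → 6 → 4: 4+5+2+6 = 17
Cheapest is 8 → 2 → 9 → 6 → 4 at 17 m.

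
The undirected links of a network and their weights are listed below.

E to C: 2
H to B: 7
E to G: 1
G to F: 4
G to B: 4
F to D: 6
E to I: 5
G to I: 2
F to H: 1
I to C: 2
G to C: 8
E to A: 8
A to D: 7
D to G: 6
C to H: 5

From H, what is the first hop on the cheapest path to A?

Compare a few routes:
H → F → G → D → A: 1+4+6+7 = 18
H → C → I → G → E → A: 5+2+2+1+8 = 18
H → C → E → A: 5+2+8 = 15
H → F → G → E → A: 1+4+1+8 = 14
The minimum is 14 via H → F → G → E → A.
So from H the first move is to F.

F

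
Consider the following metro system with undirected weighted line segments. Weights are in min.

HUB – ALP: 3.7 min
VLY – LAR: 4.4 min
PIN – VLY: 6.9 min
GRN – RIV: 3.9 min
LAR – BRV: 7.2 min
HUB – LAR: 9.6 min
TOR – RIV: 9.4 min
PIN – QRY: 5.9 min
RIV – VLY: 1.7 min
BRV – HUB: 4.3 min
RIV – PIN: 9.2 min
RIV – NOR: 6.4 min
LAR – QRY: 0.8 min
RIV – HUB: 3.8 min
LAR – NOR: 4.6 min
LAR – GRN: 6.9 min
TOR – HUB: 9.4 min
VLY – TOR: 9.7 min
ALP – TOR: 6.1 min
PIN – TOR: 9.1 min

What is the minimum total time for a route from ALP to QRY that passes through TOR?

21 min

Shortest ALP→TOR: ALP → TOR = 6.1
Best TOR to QRY: TOR → VLY → LAR → QRY costing 14.9
Total via TOR: 6.1 + 14.9 = 21 min.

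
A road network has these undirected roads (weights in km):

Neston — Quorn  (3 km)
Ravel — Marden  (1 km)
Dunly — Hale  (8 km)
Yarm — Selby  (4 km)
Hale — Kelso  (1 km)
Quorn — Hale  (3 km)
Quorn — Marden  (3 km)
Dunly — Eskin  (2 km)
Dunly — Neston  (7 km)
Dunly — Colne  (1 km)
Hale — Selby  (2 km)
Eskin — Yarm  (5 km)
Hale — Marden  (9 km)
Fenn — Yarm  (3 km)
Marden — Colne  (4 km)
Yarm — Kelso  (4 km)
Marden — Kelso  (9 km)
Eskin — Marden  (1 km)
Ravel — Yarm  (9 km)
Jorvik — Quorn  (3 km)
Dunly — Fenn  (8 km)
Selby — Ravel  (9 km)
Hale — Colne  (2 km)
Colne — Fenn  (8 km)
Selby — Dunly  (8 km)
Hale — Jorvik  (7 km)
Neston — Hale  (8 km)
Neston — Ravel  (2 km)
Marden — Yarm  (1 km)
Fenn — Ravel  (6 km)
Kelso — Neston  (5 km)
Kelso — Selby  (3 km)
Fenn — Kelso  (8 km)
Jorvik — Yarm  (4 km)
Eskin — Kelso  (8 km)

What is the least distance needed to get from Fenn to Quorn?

Enumerating some paths:
Fenn–Yarm–Jorvik–Quorn: 3+4+3 = 10
Fenn–Ravel–Marden–Quorn: 6+1+3 = 10
Fenn–Yarm–Marden–Quorn: 3+1+3 = 7
Cheapest is Fenn–Yarm–Marden–Quorn at 7 km.

7 km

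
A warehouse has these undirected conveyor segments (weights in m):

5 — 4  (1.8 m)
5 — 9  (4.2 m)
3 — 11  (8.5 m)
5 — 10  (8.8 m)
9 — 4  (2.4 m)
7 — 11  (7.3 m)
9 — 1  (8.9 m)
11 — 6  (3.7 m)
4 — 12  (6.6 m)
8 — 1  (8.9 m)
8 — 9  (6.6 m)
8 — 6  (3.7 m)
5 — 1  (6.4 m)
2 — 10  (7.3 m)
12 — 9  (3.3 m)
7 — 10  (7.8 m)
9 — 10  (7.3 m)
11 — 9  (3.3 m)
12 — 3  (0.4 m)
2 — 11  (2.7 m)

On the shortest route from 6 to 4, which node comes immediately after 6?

11

Candidate routes:
6 - 11 - 9 - 4: 3.7+3.3+2.4 = 9.4
6 - 8 - 9 - 4: 3.7+6.6+2.4 = 12.7
Cheapest is 6 - 11 - 9 - 4 at 9.4 m.
So from 6 the first move is to 11.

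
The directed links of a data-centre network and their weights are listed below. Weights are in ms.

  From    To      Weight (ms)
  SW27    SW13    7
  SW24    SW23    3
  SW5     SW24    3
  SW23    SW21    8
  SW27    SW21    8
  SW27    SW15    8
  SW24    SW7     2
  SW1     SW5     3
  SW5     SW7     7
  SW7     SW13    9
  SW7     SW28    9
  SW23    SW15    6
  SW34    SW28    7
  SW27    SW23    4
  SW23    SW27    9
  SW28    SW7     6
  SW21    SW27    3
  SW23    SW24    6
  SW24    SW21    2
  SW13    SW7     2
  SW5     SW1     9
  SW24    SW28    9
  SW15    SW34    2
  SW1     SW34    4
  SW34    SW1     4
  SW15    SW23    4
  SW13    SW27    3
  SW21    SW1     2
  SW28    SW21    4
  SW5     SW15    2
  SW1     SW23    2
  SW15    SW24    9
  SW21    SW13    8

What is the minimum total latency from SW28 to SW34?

Running Dijkstra from SW28:
SW28: 0
SW21: 4  (via SW28)
SW1: 6  (via SW21)
SW7: 6  (via SW28)
SW27: 7  (via SW21)
SW23: 8  (via SW1)
SW5: 9  (via SW1)
SW34: 10  (via SW1)
Shortest route: SW28–SW21–SW1–SW34 = 10 ms.

10 ms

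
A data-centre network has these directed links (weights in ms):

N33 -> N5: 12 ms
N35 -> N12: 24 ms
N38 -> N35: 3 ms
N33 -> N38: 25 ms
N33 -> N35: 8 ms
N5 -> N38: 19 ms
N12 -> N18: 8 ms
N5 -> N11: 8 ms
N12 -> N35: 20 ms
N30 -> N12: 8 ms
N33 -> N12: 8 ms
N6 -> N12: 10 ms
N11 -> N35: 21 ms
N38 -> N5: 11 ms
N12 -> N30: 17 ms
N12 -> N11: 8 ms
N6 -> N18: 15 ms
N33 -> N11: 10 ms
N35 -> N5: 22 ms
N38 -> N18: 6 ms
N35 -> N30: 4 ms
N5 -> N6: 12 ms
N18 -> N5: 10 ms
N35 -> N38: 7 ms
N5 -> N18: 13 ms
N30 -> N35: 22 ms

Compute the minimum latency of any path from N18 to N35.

Settle nodes by increasing distance from N18:
N18: 0
N5: 10  (via N18)
N11: 18  (via N5)
N6: 22  (via N5)
N38: 29  (via N5)
N12: 32  (via N6)
N35: 32  (via N38)
Shortest route: N18 → N5 → N38 → N35 = 32 ms.

32 ms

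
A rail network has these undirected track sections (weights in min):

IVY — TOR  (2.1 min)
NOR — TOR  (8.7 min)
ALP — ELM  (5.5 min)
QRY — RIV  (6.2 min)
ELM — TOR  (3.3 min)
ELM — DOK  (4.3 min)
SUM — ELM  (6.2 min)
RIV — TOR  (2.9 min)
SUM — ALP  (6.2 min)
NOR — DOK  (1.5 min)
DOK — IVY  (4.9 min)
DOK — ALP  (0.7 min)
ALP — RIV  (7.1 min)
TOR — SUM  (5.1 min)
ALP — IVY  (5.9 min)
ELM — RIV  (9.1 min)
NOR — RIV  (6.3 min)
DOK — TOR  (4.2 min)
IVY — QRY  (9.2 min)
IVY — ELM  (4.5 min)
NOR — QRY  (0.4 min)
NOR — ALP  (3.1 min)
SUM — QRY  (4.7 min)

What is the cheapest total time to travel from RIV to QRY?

6.2 min

Enumerating some paths:
RIV–NOR–QRY: 6.3+0.4 = 6.7
RIV–QRY: 6.2 = 6.2
Cheapest is RIV–QRY at 6.2 min.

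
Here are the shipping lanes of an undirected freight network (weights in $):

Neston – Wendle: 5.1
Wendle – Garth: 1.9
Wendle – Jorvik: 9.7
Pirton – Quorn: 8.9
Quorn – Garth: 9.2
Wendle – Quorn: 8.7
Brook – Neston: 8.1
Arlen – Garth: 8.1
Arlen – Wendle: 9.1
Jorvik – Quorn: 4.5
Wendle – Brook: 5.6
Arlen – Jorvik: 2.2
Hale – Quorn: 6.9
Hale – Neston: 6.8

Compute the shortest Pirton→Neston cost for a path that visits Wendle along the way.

$22.7

Shortest Pirton→Wendle: Pirton → Quorn → Wendle = 17.6
Best Wendle to Neston: Wendle → Neston costing 5.1
Total via Wendle: 17.6 + 5.1 = $22.7.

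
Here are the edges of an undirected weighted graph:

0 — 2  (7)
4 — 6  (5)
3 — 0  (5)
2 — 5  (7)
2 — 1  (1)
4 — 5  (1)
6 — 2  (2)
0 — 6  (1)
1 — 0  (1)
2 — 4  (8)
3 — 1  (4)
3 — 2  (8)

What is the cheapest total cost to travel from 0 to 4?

Candidate routes:
0 - 1 - 2 - 6 - 4: 1+1+2+5 = 9
0 - 1 - 2 - 4: 1+1+8 = 10
0 - 6 - 4: 1+5 = 6
Cheapest is 0 - 6 - 4 at 6.

6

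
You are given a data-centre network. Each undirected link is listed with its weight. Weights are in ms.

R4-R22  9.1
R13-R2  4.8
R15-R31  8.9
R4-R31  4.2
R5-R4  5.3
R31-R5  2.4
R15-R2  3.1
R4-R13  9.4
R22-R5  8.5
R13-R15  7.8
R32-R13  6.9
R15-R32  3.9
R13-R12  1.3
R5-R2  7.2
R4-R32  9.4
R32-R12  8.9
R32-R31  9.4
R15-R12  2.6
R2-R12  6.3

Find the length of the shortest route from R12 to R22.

19.8 ms

Enumerating some paths:
R12 - R2 - R5 - R22: 6.3+7.2+8.5 = 22
R12 - R13 - R4 - R22: 1.3+9.4+9.1 = 19.8
R12 - R15 - R2 - R5 - R22: 2.6+3.1+7.2+8.5 = 21.4
R12 - R13 - R2 - R5 - R22: 1.3+4.8+7.2+8.5 = 21.8
Cheapest is R12 - R13 - R4 - R22 at 19.8 ms.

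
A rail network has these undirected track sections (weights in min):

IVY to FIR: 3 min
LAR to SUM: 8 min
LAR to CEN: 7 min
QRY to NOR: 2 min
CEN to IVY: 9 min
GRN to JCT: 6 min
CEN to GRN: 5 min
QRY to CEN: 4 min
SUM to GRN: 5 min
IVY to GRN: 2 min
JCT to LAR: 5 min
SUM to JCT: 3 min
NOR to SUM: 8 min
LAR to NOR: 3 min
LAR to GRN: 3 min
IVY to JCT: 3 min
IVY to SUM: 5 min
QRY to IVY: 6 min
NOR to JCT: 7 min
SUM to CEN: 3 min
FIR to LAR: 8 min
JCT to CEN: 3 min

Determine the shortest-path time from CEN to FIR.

Enumerating some paths:
CEN - GRN - IVY - FIR: 5+2+3 = 10
CEN - JCT - IVY - FIR: 3+3+3 = 9
Cheapest is CEN - JCT - IVY - FIR at 9 min.

9 min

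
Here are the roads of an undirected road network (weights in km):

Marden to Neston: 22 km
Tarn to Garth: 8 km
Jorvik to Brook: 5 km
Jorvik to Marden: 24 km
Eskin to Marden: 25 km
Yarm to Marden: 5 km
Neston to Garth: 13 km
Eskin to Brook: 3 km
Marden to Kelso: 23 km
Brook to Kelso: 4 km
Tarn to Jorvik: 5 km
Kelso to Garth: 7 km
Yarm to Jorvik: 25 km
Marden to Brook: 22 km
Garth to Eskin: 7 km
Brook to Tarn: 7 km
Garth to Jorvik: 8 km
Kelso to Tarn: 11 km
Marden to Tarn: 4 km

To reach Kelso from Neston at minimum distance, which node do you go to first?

Compare a few routes:
Neston - Garth - Eskin - Brook - Kelso: 13+7+3+4 = 27
Neston - Garth - Kelso: 13+7 = 20
Neston - Garth - Jorvik - Brook - Kelso: 13+8+5+4 = 30
The minimum is 20 km via Neston - Garth - Kelso.
So from Neston the first move is to Garth.

Garth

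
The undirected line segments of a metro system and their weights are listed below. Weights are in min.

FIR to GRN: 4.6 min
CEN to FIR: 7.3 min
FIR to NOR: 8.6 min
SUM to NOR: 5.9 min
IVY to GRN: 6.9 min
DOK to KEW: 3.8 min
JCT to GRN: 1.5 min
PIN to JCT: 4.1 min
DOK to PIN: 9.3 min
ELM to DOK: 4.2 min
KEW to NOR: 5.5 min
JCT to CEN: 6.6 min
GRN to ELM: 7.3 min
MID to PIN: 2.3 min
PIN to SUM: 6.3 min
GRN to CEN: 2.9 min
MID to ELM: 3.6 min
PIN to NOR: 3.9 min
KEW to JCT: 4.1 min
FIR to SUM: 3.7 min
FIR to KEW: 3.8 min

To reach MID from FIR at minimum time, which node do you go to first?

Compare a few routes:
FIR → NOR → PIN → MID: 8.6+3.9+2.3 = 14.8
FIR → GRN → JCT → PIN → MID: 4.6+1.5+4.1+2.3 = 12.5
FIR → SUM → PIN → MID: 3.7+6.3+2.3 = 12.3
FIR → KEW → JCT → PIN → MID: 3.8+4.1+4.1+2.3 = 14.3
The minimum is 12.3 min via FIR → SUM → PIN → MID.
So from FIR the first move is to SUM.

SUM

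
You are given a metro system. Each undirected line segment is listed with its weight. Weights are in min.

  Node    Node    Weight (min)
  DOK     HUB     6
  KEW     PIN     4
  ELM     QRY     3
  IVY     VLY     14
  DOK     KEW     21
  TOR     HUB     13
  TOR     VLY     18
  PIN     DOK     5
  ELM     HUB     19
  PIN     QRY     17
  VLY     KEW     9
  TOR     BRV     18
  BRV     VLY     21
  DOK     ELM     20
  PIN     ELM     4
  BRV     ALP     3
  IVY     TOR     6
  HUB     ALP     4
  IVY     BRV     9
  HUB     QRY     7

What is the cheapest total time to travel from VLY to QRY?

20 min

Shortest distances from VLY:
VLY: 0
KEW: 9  (via VLY)
PIN: 13  (via KEW)
IVY: 14  (via VLY)
ELM: 17  (via PIN)
TOR: 18  (via VLY)
DOK: 18  (via PIN)
QRY: 20  (via ELM)
Shortest route: VLY → KEW → PIN → ELM → QRY = 20 min.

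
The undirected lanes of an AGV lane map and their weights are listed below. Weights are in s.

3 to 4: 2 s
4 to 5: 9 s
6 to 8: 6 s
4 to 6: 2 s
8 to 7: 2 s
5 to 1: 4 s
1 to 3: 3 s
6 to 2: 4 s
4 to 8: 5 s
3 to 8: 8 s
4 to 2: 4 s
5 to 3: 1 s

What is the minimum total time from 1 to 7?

12 s

Running Dijkstra from 1:
1: 0
3: 3  (via 1)
5: 4  (via 1)
4: 5  (via 3)
6: 7  (via 4)
2: 9  (via 4)
8: 10  (via 4)
7: 12  (via 8)
Shortest route: 1 → 3 → 4 → 8 → 7 = 12 s.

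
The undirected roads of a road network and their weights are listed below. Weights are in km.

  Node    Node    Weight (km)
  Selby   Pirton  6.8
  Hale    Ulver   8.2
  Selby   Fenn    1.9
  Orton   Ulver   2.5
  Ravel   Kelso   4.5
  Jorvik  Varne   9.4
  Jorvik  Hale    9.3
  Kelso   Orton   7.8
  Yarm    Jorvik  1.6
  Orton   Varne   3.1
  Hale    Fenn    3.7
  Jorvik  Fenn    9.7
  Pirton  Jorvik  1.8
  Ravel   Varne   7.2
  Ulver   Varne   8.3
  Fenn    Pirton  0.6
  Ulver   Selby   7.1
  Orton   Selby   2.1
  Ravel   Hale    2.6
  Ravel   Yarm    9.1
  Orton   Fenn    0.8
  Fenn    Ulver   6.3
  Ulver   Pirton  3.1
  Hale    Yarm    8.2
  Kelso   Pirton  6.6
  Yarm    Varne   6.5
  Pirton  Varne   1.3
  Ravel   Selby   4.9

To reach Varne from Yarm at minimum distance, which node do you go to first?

Jorvik

Candidate routes:
Yarm - Jorvik - Pirton - Fenn - Orton - Varne: 1.6+1.8+0.6+0.8+3.1 = 7.9
Yarm - Jorvik - Varne: 1.6+9.4 = 11
Yarm - Jorvik - Pirton - Varne: 1.6+1.8+1.3 = 4.7
Yarm - Varne: 6.5 = 6.5
Cheapest is Yarm - Jorvik - Pirton - Varne at 4.7 km.
So from Yarm the first move is to Jorvik.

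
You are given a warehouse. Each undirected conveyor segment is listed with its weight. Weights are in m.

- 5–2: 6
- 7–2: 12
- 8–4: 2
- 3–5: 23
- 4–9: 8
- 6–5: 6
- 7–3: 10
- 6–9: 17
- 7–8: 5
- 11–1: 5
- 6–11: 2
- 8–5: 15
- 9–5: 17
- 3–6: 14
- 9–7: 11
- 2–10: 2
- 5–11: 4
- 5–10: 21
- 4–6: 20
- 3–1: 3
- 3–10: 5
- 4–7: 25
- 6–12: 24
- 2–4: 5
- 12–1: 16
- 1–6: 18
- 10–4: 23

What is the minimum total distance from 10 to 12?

24 m

Compare a few routes:
10 - 2 - 5 - 6 - 11 - 1 - 12: 2+6+6+2+5+16 = 37
10 - 3 - 1 - 12: 5+3+16 = 24
10 - 2 - 5 - 11 - 1 - 12: 2+6+4+5+16 = 33
Cheapest is 10 - 3 - 1 - 12 at 24 m.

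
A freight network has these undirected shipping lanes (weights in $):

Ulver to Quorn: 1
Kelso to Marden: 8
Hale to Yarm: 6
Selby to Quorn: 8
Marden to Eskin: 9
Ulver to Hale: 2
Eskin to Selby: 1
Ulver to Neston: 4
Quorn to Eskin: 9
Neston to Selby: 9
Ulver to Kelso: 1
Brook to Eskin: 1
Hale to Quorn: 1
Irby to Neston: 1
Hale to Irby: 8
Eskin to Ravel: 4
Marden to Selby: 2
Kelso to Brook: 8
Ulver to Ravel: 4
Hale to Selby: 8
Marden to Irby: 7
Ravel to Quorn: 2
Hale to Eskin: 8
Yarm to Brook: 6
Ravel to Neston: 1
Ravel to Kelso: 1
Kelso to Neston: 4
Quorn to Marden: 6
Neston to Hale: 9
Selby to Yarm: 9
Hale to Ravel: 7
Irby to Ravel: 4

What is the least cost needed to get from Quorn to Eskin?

$6

Settle nodes by increasing distance from Quorn:
Quorn: 0
Ulver: 1  (via Quorn)
Hale: 1  (via Quorn)
Ravel: 2  (via Quorn)
Kelso: 2  (via Ulver)
Neston: 3  (via Ravel)
Irby: 4  (via Neston)
Eskin: 6  (via Ravel)
Shortest route: Quorn–Ravel–Eskin = $6.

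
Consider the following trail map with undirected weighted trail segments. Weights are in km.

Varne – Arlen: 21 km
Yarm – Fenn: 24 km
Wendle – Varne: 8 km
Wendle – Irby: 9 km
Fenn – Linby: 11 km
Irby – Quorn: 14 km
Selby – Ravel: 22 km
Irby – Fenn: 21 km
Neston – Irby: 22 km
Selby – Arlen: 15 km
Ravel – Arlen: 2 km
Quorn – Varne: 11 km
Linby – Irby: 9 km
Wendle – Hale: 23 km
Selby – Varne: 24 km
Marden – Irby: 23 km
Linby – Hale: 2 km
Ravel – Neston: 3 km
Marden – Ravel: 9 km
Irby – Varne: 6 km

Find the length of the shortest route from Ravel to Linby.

Shortest distances from Ravel:
Ravel: 0
Arlen: 2  (via Ravel)
Neston: 3  (via Ravel)
Marden: 9  (via Ravel)
Selby: 17  (via Arlen)
Varne: 23  (via Arlen)
Irby: 25  (via Neston)
Wendle: 31  (via Varne)
Quorn: 34  (via Varne)
Linby: 34  (via Irby)
Shortest route: Ravel → Neston → Irby → Linby = 34 km.

34 km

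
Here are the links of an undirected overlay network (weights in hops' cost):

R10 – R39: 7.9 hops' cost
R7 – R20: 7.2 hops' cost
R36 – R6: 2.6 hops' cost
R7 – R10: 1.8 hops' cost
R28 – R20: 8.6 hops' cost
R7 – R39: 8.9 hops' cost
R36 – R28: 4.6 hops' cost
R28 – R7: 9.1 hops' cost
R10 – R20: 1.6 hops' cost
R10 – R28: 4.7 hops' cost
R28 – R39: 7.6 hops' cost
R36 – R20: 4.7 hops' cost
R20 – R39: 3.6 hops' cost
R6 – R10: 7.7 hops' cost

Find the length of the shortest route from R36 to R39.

8.3 hops' cost

Compare a few routes:
R36 → R20 → R39: 4.7+3.6 = 8.3
R36 → R28 → R39: 4.6+7.6 = 12.2
The minimum is 8.3 hops' cost via R36 → R20 → R39.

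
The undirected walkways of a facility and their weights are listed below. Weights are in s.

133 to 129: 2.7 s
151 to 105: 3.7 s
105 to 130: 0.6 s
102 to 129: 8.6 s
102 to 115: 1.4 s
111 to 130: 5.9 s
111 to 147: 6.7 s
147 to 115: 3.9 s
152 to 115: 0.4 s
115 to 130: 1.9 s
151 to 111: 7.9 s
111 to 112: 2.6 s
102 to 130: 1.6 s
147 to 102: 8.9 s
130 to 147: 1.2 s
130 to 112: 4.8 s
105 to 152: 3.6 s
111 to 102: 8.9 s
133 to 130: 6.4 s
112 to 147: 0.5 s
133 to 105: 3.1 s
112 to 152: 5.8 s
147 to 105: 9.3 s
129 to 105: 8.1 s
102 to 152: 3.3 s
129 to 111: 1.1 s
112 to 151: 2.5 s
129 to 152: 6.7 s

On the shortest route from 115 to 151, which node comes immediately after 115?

130

Compare a few routes:
115 - 130 - 147 - 112 - 151: 1.9+1.2+0.5+2.5 = 6.1
115 - 130 - 105 - 151: 1.9+0.6+3.7 = 6.2
115 - 147 - 112 - 151: 3.9+0.5+2.5 = 6.9
The minimum is 6.1 s via 115 - 130 - 147 - 112 - 151.
So from 115 the first move is to 130.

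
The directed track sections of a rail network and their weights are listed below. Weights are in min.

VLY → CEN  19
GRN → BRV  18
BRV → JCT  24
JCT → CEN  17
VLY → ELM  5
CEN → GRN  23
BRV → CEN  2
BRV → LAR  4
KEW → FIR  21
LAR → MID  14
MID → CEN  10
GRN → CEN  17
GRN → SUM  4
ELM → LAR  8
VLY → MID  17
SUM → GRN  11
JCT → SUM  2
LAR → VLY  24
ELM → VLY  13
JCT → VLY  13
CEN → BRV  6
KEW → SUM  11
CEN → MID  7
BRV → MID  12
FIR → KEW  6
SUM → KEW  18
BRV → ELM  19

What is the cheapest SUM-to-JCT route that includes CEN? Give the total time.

Shortest SUM→CEN: SUM → GRN → CEN = 28
Best CEN to JCT: CEN → BRV → JCT costing 30
Total via CEN: 28 + 30 = 58 min.

58 min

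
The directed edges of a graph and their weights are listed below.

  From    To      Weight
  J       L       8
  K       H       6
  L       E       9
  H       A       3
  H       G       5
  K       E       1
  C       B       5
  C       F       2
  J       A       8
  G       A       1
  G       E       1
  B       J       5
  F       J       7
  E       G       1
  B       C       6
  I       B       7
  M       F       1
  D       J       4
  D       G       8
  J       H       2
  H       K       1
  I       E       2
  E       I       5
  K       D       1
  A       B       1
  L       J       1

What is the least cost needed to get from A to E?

10

Candidate routes:
A - B - C - F - J - H - K - E: 1+6+2+7+2+1+1 = 20
A - B - J - H - K - D - G - E: 1+5+2+1+1+8+1 = 19
A - B - J - H - G - E: 1+5+2+5+1 = 14
A - B - J - H - K - E: 1+5+2+1+1 = 10
The minimum is 10 via A - B - J - H - K - E.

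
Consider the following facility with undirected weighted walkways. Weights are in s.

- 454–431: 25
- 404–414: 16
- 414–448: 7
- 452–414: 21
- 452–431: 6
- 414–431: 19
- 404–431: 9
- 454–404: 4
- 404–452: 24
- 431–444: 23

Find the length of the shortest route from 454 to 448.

27 s

Running Dijkstra from 454:
454: 0
404: 4  (via 454)
431: 13  (via 404)
452: 19  (via 431)
414: 20  (via 404)
448: 27  (via 414)
Shortest route: 454–404–414–448 = 27 s.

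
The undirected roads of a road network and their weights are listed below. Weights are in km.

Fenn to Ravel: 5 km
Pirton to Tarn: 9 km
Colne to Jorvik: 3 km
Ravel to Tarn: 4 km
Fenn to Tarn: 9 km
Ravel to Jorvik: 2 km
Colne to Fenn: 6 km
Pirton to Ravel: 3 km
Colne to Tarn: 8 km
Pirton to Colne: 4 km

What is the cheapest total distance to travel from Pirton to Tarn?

Candidate routes:
Pirton → Tarn: 9 = 9
Pirton → Ravel → Tarn: 3+4 = 7
Pirton → Colne → Tarn: 4+8 = 12
Cheapest is Pirton → Ravel → Tarn at 7 km.

7 km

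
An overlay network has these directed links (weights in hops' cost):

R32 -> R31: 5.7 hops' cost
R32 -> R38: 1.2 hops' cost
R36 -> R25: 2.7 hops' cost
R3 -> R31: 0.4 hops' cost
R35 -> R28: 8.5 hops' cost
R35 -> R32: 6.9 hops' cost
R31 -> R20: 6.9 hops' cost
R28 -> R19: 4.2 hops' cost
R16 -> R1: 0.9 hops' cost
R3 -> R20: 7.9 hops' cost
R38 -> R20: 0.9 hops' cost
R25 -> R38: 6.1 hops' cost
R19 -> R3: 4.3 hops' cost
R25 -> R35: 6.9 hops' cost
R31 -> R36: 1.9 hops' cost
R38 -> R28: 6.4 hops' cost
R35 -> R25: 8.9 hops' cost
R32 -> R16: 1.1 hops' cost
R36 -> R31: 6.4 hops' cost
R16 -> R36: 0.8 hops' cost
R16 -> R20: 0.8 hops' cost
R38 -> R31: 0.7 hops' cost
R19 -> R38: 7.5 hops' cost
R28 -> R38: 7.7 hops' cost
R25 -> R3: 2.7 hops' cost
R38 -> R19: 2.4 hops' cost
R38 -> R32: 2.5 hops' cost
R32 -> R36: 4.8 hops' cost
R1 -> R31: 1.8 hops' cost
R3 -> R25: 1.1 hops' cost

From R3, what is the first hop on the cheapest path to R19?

R25

Candidate routes:
R3 - R25 - R38 - R19: 1.1+6.1+2.4 = 9.6
R3 - R25 - R38 - R28 - R19: 1.1+6.1+6.4+4.2 = 17.8
R3 - R25 - R35 - R32 - R38 - R19: 1.1+6.9+6.9+1.2+2.4 = 18.5
R3 - R31 - R36 - R25 - R38 - R19: 0.4+1.9+2.7+6.1+2.4 = 13.5
Cheapest is R3 - R25 - R38 - R19 at 9.6 hops' cost.
So from R3 the first move is to R25.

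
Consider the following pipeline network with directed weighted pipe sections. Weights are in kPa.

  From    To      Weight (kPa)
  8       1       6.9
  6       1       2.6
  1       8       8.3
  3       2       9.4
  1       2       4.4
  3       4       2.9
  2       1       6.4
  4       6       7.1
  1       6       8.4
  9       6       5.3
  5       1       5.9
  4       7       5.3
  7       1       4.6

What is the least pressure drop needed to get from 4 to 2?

14.1 kPa

Candidate routes:
4–6–1–2: 7.1+2.6+4.4 = 14.1
4–7–1–2: 5.3+4.6+4.4 = 14.3
The minimum is 14.1 kPa via 4–6–1–2.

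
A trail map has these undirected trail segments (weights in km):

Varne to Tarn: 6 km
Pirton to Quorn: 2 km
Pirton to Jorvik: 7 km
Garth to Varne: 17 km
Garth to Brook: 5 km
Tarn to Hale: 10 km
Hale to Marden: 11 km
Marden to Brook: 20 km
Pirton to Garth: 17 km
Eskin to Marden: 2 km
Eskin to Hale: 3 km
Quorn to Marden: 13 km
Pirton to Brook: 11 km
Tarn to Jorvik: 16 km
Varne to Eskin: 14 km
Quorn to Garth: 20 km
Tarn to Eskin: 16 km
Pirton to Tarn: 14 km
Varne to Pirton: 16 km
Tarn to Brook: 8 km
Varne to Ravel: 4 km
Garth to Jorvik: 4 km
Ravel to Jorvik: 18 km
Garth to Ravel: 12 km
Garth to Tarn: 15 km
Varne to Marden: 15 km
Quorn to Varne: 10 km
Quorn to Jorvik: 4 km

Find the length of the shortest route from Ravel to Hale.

20 km

Running Dijkstra from Ravel:
Ravel: 0
Varne: 4  (via Ravel)
Tarn: 10  (via Varne)
Garth: 12  (via Ravel)
Quorn: 14  (via Varne)
Pirton: 16  (via Quorn)
Jorvik: 16  (via Garth)
Brook: 17  (via Garth)
Eskin: 18  (via Varne)
Marden: 19  (via Varne)
Hale: 20  (via Tarn)
Shortest route: Ravel → Varne → Tarn → Hale = 20 km.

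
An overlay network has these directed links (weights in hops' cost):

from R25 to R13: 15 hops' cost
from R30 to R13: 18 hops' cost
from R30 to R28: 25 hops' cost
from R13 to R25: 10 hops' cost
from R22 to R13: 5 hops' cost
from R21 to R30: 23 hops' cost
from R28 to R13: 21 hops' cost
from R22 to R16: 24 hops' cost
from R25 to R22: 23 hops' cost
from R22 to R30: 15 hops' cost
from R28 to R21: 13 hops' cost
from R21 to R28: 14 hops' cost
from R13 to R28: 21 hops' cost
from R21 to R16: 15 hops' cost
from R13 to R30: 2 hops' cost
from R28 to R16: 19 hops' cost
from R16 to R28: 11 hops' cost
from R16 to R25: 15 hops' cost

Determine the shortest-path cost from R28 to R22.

54 hops' cost

Settle nodes by increasing distance from R28:
R28: 0
R21: 13  (via R28)
R16: 19  (via R28)
R13: 21  (via R28)
R30: 23  (via R13)
R25: 31  (via R13)
R22: 54  (via R25)
Shortest route: R28–R13–R25–R22 = 54 hops' cost.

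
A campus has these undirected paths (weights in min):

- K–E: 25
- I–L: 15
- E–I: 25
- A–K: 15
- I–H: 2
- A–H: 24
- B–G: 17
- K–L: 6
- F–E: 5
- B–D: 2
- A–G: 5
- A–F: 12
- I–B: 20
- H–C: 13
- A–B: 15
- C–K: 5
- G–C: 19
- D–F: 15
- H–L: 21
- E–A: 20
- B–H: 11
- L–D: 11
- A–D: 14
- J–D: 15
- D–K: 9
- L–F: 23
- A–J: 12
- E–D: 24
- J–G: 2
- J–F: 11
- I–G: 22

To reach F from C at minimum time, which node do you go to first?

K

Enumerating some paths:
C → K → D → F: 5+9+15 = 29
C → G → J → F: 19+2+11 = 32
C → K → A → F: 5+15+12 = 32
The minimum is 29 min via C → K → D → F.
So from C the first move is to K.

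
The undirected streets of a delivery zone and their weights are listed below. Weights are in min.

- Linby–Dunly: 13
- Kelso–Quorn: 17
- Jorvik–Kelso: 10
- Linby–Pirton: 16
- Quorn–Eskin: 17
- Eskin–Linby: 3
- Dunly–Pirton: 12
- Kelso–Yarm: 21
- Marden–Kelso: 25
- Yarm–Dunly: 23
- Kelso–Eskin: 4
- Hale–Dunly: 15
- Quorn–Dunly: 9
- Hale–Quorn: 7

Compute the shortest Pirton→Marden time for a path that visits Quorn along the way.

Best Pirton to Quorn: Pirton → Dunly → Quorn costing 21
Shortest Quorn→Marden: Quorn → Kelso → Marden = 42
Total via Quorn: 21 + 42 = 63 min.

63 min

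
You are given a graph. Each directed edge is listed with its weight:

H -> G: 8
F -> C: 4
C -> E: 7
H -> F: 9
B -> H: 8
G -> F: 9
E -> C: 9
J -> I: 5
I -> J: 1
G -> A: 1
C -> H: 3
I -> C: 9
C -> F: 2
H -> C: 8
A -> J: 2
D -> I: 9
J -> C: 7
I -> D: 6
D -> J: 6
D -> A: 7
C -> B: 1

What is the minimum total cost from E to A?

21

Running Dijkstra from E:
E: 0
C: 9  (via E)
B: 10  (via C)
F: 11  (via C)
H: 12  (via C)
G: 20  (via H)
A: 21  (via G)
Shortest route: E → C → H → G → A = 21.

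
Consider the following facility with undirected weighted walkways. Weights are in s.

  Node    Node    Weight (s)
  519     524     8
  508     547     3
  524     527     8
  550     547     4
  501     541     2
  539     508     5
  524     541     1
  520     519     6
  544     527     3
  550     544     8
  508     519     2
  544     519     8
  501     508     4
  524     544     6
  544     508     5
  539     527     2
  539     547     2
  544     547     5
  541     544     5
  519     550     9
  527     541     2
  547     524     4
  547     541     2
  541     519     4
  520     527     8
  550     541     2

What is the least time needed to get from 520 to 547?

Compare a few routes:
520 → 519 → 508 → 547: 6+2+3 = 11
520 → 527 → 539 → 547: 8+2+2 = 12
520 → 527 → 541 → 547: 8+2+2 = 12
520 → 519 → 541 → 547: 6+4+2 = 12
The minimum is 11 s via 520 → 519 → 508 → 547.

11 s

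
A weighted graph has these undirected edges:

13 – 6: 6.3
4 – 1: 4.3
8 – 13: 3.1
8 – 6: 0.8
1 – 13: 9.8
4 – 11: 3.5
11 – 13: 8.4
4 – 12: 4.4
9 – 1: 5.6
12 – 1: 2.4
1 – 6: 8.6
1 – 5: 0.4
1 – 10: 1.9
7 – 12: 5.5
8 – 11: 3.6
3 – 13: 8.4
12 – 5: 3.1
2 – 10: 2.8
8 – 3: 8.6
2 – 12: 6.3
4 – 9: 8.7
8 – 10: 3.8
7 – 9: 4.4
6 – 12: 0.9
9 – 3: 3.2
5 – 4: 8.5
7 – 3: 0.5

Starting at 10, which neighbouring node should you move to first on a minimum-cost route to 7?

Enumerating some paths:
10 → 1 → 12 → 7: 1.9+2.4+5.5 = 9.8
10 → 1 → 5 → 12 → 7: 1.9+0.4+3.1+5.5 = 10.9
Cheapest is 10 → 1 → 12 → 7 at 9.8.
So from 10 the first move is to 1.

1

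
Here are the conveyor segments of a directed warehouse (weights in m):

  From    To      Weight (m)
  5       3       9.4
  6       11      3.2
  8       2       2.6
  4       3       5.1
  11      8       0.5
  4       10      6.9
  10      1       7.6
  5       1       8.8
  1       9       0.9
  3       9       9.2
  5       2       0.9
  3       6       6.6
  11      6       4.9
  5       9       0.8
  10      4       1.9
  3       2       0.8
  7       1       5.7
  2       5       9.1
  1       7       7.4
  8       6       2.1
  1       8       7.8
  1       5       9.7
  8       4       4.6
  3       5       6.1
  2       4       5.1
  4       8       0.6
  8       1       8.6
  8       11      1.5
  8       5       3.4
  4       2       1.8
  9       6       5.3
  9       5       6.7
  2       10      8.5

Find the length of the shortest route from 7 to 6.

Settle nodes by increasing distance from 7:
7: 0
1: 5.7  (via 7)
9: 6.6  (via 1)
6: 11.9  (via 9)
Shortest route: 7 → 1 → 9 → 6 = 11.9 m.

11.9 m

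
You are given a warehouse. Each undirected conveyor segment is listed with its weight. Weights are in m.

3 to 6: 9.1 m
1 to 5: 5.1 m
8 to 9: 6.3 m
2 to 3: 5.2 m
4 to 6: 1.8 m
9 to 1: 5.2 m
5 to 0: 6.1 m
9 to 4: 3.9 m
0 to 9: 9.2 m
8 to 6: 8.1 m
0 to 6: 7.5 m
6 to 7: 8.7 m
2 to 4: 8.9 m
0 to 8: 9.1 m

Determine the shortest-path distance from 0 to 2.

Compare a few routes:
0 → 6 → 3 → 2: 7.5+9.1+5.2 = 21.8
0 → 9 → 4 → 2: 9.2+3.9+8.9 = 22
0 → 6 → 4 → 2: 7.5+1.8+8.9 = 18.2
0 → 8 → 6 → 4 → 2: 9.1+8.1+1.8+8.9 = 27.9
The minimum is 18.2 m via 0 → 6 → 4 → 2.

18.2 m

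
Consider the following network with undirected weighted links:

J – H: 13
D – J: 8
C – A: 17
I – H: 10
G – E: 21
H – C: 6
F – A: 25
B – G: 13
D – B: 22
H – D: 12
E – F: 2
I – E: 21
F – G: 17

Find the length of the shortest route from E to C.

37

Enumerating some paths:
E - I - H - C: 21+10+6 = 37
E - F - G - B - D - H - C: 2+17+13+22+12+6 = 72
E - F - A - C: 2+25+17 = 44
Cheapest is E - I - H - C at 37.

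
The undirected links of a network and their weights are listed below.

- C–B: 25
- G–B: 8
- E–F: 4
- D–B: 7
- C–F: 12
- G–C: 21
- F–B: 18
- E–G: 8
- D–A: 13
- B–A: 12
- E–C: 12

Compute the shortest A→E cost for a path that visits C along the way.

49

Shortest A→C: A–B–C = 37
Best C to E: C–E costing 12
Total via C: 37 + 12 = 49.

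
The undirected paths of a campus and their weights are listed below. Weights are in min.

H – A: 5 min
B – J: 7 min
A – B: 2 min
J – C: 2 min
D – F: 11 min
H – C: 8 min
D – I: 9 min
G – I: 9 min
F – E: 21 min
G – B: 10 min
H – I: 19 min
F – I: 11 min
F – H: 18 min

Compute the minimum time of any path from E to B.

Shortest distances from E:
E: 0
F: 21  (via E)
D: 32  (via F)
I: 32  (via F)
H: 39  (via F)
G: 41  (via I)
A: 44  (via H)
B: 46  (via A)
Shortest route: E–F–H–A–B = 46 min.

46 min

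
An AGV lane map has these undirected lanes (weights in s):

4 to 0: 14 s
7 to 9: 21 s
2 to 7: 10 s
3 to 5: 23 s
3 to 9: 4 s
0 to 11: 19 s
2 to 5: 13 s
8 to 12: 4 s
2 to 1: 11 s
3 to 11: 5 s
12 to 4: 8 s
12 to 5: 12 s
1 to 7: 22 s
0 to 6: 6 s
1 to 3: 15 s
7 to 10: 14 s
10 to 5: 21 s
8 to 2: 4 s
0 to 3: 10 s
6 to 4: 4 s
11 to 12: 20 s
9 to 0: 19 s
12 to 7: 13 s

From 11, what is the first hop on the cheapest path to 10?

Candidate routes:
11 - 12 - 7 - 10: 20+13+14 = 47
11 - 3 - 9 - 7 - 10: 5+4+21+14 = 44
11 - 12 - 8 - 2 - 7 - 10: 20+4+4+10+14 = 52
11 - 3 - 5 - 10: 5+23+21 = 49
The minimum is 44 s via 11 - 3 - 9 - 7 - 10.
So from 11 the first move is to 3.

3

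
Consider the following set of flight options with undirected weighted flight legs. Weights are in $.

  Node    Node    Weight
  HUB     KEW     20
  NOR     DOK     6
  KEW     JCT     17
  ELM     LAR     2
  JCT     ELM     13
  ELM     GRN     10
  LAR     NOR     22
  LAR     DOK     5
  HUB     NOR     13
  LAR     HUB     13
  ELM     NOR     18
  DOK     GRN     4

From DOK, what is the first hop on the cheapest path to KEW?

LAR

Enumerating some paths:
DOK - LAR - ELM - JCT - KEW: 5+2+13+17 = 37
DOK - NOR - HUB - KEW: 6+13+20 = 39
DOK - LAR - HUB - KEW: 5+13+20 = 38
Cheapest is DOK - LAR - ELM - JCT - KEW at $37.
So from DOK the first move is to LAR.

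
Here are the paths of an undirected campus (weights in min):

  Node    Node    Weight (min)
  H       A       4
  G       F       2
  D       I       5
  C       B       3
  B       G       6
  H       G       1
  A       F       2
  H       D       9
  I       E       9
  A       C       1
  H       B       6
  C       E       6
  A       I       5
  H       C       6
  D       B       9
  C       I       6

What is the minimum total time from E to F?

9 min

Running Dijkstra from E:
E: 0
C: 6  (via E)
A: 7  (via C)
B: 9  (via C)
F: 9  (via A)
Shortest route: E–C–A–F = 9 min.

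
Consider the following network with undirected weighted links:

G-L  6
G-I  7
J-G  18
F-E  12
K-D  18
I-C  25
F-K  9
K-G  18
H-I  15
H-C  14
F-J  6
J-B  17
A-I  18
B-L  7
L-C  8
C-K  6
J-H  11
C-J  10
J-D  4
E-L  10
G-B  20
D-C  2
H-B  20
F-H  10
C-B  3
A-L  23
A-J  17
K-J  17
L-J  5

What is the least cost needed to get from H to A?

28

Shortest distances from H:
H: 0
F: 10  (via H)
J: 11  (via H)
C: 14  (via H)
D: 15  (via J)
I: 15  (via H)
L: 16  (via J)
B: 17  (via C)
K: 19  (via F)
E: 22  (via F)
G: 22  (via I)
A: 28  (via J)
Shortest route: H → J → A = 28.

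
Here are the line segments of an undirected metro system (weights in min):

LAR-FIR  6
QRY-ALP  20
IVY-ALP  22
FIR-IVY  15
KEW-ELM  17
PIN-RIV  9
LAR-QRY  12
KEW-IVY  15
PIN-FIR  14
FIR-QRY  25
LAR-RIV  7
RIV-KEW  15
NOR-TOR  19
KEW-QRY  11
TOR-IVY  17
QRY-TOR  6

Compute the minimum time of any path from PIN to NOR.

Compare a few routes:
PIN–FIR–QRY–TOR–NOR: 14+25+6+19 = 64
PIN–FIR–LAR–QRY–TOR–NOR: 14+6+12+6+19 = 57
PIN–RIV–LAR–QRY–TOR–NOR: 9+7+12+6+19 = 53
PIN–RIV–KEW–QRY–TOR–NOR: 9+15+11+6+19 = 60
Cheapest is PIN–RIV–LAR–QRY–TOR–NOR at 53 min.

53 min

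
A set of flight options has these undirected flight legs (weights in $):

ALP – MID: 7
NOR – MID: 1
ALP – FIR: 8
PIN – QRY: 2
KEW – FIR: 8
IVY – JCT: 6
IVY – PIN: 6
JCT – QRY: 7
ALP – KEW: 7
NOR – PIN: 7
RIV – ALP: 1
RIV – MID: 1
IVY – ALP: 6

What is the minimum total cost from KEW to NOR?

Shortest distances from KEW:
KEW: 0
ALP: 7  (via KEW)
RIV: 8  (via ALP)
FIR: 8  (via KEW)
MID: 9  (via RIV)
NOR: 10  (via MID)
Shortest route: KEW–ALP–RIV–MID–NOR = $10.

$10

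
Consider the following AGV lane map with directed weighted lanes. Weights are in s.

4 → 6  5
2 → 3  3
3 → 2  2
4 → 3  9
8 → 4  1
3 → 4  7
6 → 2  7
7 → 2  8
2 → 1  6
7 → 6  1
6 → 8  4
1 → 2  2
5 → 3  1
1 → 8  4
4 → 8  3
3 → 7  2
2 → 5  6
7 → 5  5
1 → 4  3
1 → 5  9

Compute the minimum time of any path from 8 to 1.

Running Dijkstra from 8:
8: 0
4: 1  (via 8)
6: 6  (via 4)
3: 10  (via 4)
2: 12  (via 3)
7: 12  (via 3)
5: 17  (via 7)
1: 18  (via 2)
Shortest route: 8 → 4 → 3 → 2 → 1 = 18 s.

18 s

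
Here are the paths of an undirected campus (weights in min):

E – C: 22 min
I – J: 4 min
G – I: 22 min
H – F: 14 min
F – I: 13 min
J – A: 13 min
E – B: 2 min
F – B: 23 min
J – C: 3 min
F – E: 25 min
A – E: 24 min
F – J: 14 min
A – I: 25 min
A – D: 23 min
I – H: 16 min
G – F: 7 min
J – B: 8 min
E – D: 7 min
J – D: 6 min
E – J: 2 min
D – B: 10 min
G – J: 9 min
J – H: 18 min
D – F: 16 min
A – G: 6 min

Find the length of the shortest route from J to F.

Compare a few routes:
J - G - F: 9+7 = 16
J - F: 14 = 14
Cheapest is J - F at 14 min.

14 min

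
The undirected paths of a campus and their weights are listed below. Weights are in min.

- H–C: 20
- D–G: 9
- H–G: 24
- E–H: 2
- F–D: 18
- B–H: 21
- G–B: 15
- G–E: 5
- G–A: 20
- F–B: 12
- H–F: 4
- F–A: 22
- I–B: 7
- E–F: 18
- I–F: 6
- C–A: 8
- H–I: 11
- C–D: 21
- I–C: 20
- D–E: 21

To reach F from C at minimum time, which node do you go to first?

H

Compare a few routes:
C - H - F: 20+4 = 24
C - I - F: 20+6 = 26
C - A - F: 8+22 = 30
Cheapest is C - H - F at 24 min.
So from C the first move is to H.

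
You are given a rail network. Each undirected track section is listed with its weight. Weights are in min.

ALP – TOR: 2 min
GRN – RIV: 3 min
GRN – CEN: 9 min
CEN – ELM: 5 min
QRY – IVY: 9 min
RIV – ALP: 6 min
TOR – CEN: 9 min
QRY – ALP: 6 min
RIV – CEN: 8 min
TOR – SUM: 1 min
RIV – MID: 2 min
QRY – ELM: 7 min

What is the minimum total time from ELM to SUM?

Compare a few routes:
ELM - QRY - ALP - TOR - SUM: 7+6+2+1 = 16
ELM - CEN - RIV - ALP - TOR - SUM: 5+8+6+2+1 = 22
ELM - CEN - TOR - SUM: 5+9+1 = 15
Cheapest is ELM - CEN - TOR - SUM at 15 min.

15 min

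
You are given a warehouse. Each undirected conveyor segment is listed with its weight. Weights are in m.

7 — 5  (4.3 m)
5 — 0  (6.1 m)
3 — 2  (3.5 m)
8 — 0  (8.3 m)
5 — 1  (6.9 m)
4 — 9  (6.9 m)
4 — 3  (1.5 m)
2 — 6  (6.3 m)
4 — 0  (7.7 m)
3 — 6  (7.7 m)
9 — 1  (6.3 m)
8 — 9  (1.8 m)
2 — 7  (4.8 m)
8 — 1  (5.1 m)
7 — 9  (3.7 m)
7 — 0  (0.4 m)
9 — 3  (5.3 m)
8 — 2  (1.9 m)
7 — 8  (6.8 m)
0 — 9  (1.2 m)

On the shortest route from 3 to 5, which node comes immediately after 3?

Compare a few routes:
3 - 9 - 0 - 7 - 5: 5.3+1.2+0.4+4.3 = 11.2
3 - 9 - 0 - 5: 5.3+1.2+6.1 = 12.6
The minimum is 11.2 m via 3 - 9 - 0 - 7 - 5.
So from 3 the first move is to 9.

9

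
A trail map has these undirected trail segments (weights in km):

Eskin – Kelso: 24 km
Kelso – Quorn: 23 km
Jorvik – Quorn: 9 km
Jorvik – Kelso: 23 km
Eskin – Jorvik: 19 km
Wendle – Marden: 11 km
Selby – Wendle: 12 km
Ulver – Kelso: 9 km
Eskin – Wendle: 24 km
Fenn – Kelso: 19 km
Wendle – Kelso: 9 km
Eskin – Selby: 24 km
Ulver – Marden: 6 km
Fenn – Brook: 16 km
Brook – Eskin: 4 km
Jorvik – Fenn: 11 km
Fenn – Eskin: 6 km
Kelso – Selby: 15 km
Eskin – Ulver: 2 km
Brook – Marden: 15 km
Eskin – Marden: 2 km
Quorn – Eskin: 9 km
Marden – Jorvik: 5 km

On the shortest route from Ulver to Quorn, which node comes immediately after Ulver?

Enumerating some paths:
Ulver → Eskin → Marden → Jorvik → Quorn: 2+2+5+9 = 18
Ulver → Marden → Eskin → Quorn: 6+2+9 = 17
Ulver → Eskin → Quorn: 2+9 = 11
The minimum is 11 km via Ulver → Eskin → Quorn.
So from Ulver the first move is to Eskin.

Eskin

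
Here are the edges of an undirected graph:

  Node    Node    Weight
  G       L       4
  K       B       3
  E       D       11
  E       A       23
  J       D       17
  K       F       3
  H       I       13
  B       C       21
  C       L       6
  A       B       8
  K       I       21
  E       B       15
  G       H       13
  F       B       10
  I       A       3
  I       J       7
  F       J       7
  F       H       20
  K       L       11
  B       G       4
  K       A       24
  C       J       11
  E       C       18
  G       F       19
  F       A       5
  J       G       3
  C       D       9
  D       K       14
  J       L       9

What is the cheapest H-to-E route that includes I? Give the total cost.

Shortest H→I: H → I = 13
Shortest I→E: I → A → E = 26
Total via I: 13 + 26 = 39.

39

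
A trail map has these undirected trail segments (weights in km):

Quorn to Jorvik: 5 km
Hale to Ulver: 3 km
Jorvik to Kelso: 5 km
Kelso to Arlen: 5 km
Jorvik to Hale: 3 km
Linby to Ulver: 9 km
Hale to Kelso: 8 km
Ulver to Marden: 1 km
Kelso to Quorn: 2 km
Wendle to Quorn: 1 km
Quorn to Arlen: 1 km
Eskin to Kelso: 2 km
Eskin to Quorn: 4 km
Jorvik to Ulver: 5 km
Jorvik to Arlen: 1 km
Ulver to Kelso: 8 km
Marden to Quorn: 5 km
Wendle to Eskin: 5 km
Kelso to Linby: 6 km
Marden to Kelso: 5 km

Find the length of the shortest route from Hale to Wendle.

6 km

Settle nodes by increasing distance from Hale:
Hale: 0
Jorvik: 3  (via Hale)
Ulver: 3  (via Hale)
Arlen: 4  (via Jorvik)
Marden: 4  (via Ulver)
Quorn: 5  (via Arlen)
Wendle: 6  (via Quorn)
Shortest route: Hale → Jorvik → Arlen → Quorn → Wendle = 6 km.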